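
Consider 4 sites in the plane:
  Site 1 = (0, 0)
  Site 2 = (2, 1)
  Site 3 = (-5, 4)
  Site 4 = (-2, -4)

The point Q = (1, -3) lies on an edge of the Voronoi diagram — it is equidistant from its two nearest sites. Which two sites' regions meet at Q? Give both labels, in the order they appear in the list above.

Site 1 and Site 4

Squared distances from Q to each site:
d²(Q, Site 1) = (1−0)² + (-3−0)² = 1 + 9 = 10
d²(Q, Site 2) = (1−2)² + (-3−1)² = 1 + 16 = 17
d²(Q, Site 3) = (1−(-5))² + (-3−4)² = 36 + 49 = 85
d²(Q, Site 4) = (1−(-2))² + (-3−(-4))² = 9 + 1 = 10
Q is equidistant from Site 1 and Site 4 (both at squared distance 10), and every other site is strictly farther — so Q lies on the Site 1–Site 4 Voronoi edge.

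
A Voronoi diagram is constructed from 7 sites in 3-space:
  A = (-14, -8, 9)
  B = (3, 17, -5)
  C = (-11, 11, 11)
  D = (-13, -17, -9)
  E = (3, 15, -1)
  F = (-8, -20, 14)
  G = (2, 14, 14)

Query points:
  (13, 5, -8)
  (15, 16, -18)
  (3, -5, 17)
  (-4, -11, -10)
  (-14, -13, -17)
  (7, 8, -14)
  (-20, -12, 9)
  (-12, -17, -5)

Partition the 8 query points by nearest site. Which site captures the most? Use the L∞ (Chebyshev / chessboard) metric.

(13, 5, -8) — d to each: A:27, B:12, C:24, D:26, E:10, F:25, G:22 → nearest is E
(15, 16, -18) — d to each: A:29, B:13, C:29, D:33, E:17, F:36, G:32 → nearest is B
(3, -5, 17) — d to each: A:17, B:22, C:16, D:26, E:20, F:15, G:19 → nearest is F
(-4, -11, -10) — d to each: A:19, B:28, C:22, D:9, E:26, F:24, G:25 → nearest is D
(-14, -13, -17) — d to each: A:26, B:30, C:28, D:8, E:28, F:31, G:31 → nearest is D
(7, 8, -14) — d to each: A:23, B:9, C:25, D:25, E:13, F:28, G:28 → nearest is B
(-20, -12, 9) — d to each: A:6, B:29, C:23, D:18, E:27, F:12, G:26 → nearest is A
(-12, -17, -5) — d to each: A:14, B:34, C:28, D:4, E:32, F:19, G:31 → nearest is D
Tally — A:1, B:2, D:3, E:1, F:1. D captures the most (3).

D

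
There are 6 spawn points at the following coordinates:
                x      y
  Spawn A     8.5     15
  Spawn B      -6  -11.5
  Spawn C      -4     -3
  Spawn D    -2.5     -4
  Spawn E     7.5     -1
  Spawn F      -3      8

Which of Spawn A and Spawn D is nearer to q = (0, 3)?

Spawn D

Compare squared distances:
d²(q, Spawn A) = (0−8.5)² + (3−15)² = 72.25 + 144 = 216.25
d²(q, Spawn D) = (0−(-2.5))² + (3−(-4))² = 6.25 + 49 = 55.25
216.25 > 55.25, so Spawn D is closer.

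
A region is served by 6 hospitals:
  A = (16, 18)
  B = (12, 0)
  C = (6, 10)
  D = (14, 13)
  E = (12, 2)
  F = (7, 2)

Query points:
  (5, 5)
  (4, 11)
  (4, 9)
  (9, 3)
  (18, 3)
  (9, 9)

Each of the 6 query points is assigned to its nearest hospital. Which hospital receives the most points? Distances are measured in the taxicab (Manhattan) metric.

C

(5, 5) — d to each: A:24, B:12, C:6, D:17, E:10, F:5 → nearest is F
(4, 11) — d to each: A:19, B:19, C:3, D:12, E:17, F:12 → nearest is C
(4, 9) — d to each: A:21, B:17, C:3, D:14, E:15, F:10 → nearest is C
(9, 3) — d to each: A:22, B:6, C:10, D:15, E:4, F:3 → nearest is F
(18, 3) — d to each: A:17, B:9, C:19, D:14, E:7, F:12 → nearest is E
(9, 9) — d to each: A:16, B:12, C:4, D:9, E:10, F:9 → nearest is C
Tally — C:3, E:1, F:2. C captures the most (3).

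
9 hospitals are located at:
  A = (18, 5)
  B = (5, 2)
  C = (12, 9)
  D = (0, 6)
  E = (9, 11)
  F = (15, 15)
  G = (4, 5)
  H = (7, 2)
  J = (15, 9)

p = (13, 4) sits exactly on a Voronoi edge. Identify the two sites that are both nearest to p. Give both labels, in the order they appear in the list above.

A and C

Squared distances from p to each site:
|pA|² = 25 + 1 = 26
|pB|² = 64 + 4 = 68
|pC|² = 1 + 25 = 26
|pD|² = 169 + 4 = 173
|pE|² = 16 + 49 = 65
|pF|² = 4 + 121 = 125
|pG|² = 81 + 1 = 82
|pH|² = 36 + 4 = 40
|pJ|² = 4 + 25 = 29
p is equidistant from A and C (both at squared distance 26), and every other site is strictly farther — so p lies on the A–C Voronoi edge.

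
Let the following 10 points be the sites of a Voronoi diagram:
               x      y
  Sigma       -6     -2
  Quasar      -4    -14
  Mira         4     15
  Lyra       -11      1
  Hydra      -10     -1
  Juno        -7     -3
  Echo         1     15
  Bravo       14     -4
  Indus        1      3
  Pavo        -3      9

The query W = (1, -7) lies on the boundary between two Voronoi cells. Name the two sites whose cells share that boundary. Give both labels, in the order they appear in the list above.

Sigma and Quasar

Squared distances from W to each site:
d²(W, Sigma) = (1−(-6))² + (-7−(-2))² = 49 + 25 = 74
d²(W, Quasar) = (1−(-4))² + (-7−(-14))² = 25 + 49 = 74
d²(W, Mira) = (1−4)² + (-7−15)² = 9 + 484 = 493
d²(W, Lyra) = (1−(-11))² + (-7−1)² = 144 + 64 = 208
d²(W, Hydra) = (1−(-10))² + (-7−(-1))² = 121 + 36 = 157
d²(W, Juno) = (1−(-7))² + (-7−(-3))² = 64 + 16 = 80
d²(W, Echo) = (1−1)² + (-7−15)² = 0 + 484 = 484
d²(W, Bravo) = (1−14)² + (-7−(-4))² = 169 + 9 = 178
d²(W, Indus) = (1−1)² + (-7−3)² = 0 + 100 = 100
d²(W, Pavo) = (1−(-3))² + (-7−9)² = 16 + 256 = 272
W is equidistant from Sigma and Quasar (both at squared distance 74), and every other site is strictly farther — so W lies on the Sigma–Quasar Voronoi edge.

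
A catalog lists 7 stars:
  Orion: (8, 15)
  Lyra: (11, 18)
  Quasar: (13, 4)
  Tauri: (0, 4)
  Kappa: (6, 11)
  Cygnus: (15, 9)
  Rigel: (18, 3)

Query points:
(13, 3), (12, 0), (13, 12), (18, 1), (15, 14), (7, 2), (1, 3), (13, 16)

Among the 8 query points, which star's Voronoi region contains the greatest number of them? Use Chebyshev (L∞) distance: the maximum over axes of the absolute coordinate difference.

(13, 3) — d to each: Orion:12, Lyra:15, Quasar:1, Tauri:13, Kappa:8, Cygnus:6, Rigel:5 → nearest is Quasar
(12, 0) — d to each: Orion:15, Lyra:18, Quasar:4, Tauri:12, Kappa:11, Cygnus:9, Rigel:6 → nearest is Quasar
(13, 12) — d to each: Orion:5, Lyra:6, Quasar:8, Tauri:13, Kappa:7, Cygnus:3, Rigel:9 → nearest is Cygnus
(18, 1) — d to each: Orion:14, Lyra:17, Quasar:5, Tauri:18, Kappa:12, Cygnus:8, Rigel:2 → nearest is Rigel
(15, 14) — d to each: Orion:7, Lyra:4, Quasar:10, Tauri:15, Kappa:9, Cygnus:5, Rigel:11 → nearest is Lyra
(7, 2) — d to each: Orion:13, Lyra:16, Quasar:6, Tauri:7, Kappa:9, Cygnus:8, Rigel:11 → nearest is Quasar
(1, 3) — d to each: Orion:12, Lyra:15, Quasar:12, Tauri:1, Kappa:8, Cygnus:14, Rigel:17 → nearest is Tauri
(13, 16) — d to each: Orion:5, Lyra:2, Quasar:12, Tauri:13, Kappa:7, Cygnus:7, Rigel:13 → nearest is Lyra
Tally — Lyra:2, Quasar:3, Tauri:1, Cygnus:1, Rigel:1. Quasar captures the most (3).

Quasar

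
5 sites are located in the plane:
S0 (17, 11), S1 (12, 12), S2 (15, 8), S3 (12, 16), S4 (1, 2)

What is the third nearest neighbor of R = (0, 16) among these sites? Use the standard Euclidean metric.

Compare squared distances (the ordering matches that of the actual distances):
|RS0|² = (0−17)² + (16−11)² = 289 + 25 = 314
|RS1|² = (0−12)² + (16−12)² = 144 + 16 = 160
|RS2|² = (0−15)² + (16−8)² = 225 + 64 = 289
|RS3|² = (0−12)² + (16−16)² = 144 + 0 = 144
|RS4|² = (0−1)² + (16−2)² = 1 + 196 = 197
Sorted ascending: S3, S1, S4, S2, … — the third-nearest is S4.

S4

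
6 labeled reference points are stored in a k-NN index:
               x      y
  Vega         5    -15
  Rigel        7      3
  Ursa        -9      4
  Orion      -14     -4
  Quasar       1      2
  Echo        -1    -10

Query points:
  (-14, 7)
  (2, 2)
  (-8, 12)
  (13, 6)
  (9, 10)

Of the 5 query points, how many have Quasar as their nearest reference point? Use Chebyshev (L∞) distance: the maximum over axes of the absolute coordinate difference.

(-14, 7) — d to each: Vega:22, Rigel:21, Ursa:5, Orion:11, Quasar:15, Echo:17 → nearest is Ursa
(2, 2) — d to each: Vega:17, Rigel:5, Ursa:11, Orion:16, Quasar:1, Echo:12 → nearest is Quasar
(-8, 12) — d to each: Vega:27, Rigel:15, Ursa:8, Orion:16, Quasar:10, Echo:22 → nearest is Ursa
(13, 6) — d to each: Vega:21, Rigel:6, Ursa:22, Orion:27, Quasar:12, Echo:16 → nearest is Rigel
(9, 10) — d to each: Vega:25, Rigel:7, Ursa:18, Orion:23, Quasar:8, Echo:20 → nearest is Rigel
1 of the 5 points has Quasar as nearest.

1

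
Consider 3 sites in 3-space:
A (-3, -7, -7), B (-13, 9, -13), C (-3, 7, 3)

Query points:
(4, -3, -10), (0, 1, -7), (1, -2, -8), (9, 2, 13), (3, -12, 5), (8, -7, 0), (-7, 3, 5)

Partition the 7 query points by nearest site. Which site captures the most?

A

(4, -3, -10) — d² to each: A:74, B:442, C:318 → nearest is A
(0, 1, -7) — d² to each: A:73, B:269, C:145 → nearest is A
(1, -2, -8) — d² to each: A:42, B:342, C:218 → nearest is A
(9, 2, 13) — d² to each: A:625, B:1209, C:269 → nearest is C
(3, -12, 5) — d² to each: A:205, B:1021, C:401 → nearest is A
(8, -7, 0) — d² to each: A:170, B:866, C:326 → nearest is A
(-7, 3, 5) — d² to each: A:260, B:396, C:36 → nearest is C
Tally — A:5, C:2. A captures the most (5).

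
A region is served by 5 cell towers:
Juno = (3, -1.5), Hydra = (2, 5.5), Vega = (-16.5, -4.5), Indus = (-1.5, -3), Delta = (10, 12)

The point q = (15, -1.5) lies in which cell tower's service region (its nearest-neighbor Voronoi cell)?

Compare squared distances (the ordering matches that of the actual distances):
d²(q, Juno) = (15−3)² + (-1.5−(-1.5))² = 144 + 0 = 144
d²(q, Hydra) = (15−2)² + (-1.5−5.5)² = 169 + 49 = 218
d²(q, Vega) = (15−(-16.5))² + (-1.5−(-4.5))² = 992.25 + 9 = 1001.25
d²(q, Indus) = (15−(-1.5))² + (-1.5−(-3))² = 272.25 + 2.25 = 274.5
d²(q, Delta) = (15−10)² + (-1.5−12)² = 25 + 182.25 = 207.25
The smallest is to Juno, so q lies in the Voronoi region of Juno.

Juno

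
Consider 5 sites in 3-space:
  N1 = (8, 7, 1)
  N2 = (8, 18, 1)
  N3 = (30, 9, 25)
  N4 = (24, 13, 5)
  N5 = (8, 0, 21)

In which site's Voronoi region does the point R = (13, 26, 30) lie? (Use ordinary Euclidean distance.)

N3

Squared Euclidean distances:
|RN1|² = (13−8)² + (26−7)² + (30−1)² = 25 + 361 + 841 = 1227
|RN2|² = (13−8)² + (26−18)² + (30−1)² = 25 + 64 + 841 = 930
|RN3|² = (13−30)² + (26−9)² + (30−25)² = 289 + 289 + 25 = 603
|RN4|² = (13−24)² + (26−13)² + (30−5)² = 121 + 169 + 625 = 915
|RN5|² = (13−8)² + (26−0)² + (30−21)² = 25 + 676 + 81 = 782
Minimum is at N3.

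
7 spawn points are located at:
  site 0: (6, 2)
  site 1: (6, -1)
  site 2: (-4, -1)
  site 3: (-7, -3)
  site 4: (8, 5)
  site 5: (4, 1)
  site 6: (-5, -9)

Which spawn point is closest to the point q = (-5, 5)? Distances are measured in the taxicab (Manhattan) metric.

site 2

d(q, site 0) = |-5−6| + |5−2| = 11 + 3 = 14
d(q, site 1) = |-5−6| + |5−(-1)| = 11 + 6 = 17
d(q, site 2) = |-5−(-4)| + |5−(-1)| = 1 + 6 = 7
d(q, site 3) = |-5−(-7)| + |5−(-3)| = 2 + 8 = 10
d(q, site 4) = |-5−8| + |5−5| = 13 + 0 = 13
d(q, site 5) = |-5−4| + |5−1| = 9 + 4 = 13
d(q, site 6) = |-5−(-5)| + |5−(-9)| = 0 + 14 = 14
Minimum is at site 2.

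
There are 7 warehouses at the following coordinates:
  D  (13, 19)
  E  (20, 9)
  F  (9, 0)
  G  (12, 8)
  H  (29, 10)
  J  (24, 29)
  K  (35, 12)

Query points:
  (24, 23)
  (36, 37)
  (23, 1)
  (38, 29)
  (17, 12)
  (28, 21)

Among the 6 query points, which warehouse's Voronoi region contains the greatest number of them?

(24, 23) — d² to each: D:137, E:212, F:754, G:369, H:194, J:36, K:242 → nearest is J
(36, 37) — d² to each: D:853, E:1040, F:2098, G:1417, H:778, J:208, K:626 → nearest is J
(23, 1) — d² to each: D:424, E:73, F:197, G:170, H:117, J:785, K:265 → nearest is E
(38, 29) — d² to each: D:725, E:724, F:1682, G:1117, H:442, J:196, K:298 → nearest is J
(17, 12) — d² to each: D:65, E:18, F:208, G:41, H:148, J:338, K:324 → nearest is E
(28, 21) — d² to each: D:229, E:208, F:802, G:425, H:122, J:80, K:130 → nearest is J
Tally — E:2, J:4. J captures the most (4).

J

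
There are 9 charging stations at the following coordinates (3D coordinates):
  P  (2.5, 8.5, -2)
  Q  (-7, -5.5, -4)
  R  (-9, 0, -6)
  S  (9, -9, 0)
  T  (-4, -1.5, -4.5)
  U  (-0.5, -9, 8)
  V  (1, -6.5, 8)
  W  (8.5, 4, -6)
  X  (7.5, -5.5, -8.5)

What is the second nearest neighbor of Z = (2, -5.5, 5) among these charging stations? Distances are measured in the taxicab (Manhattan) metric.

d(Z,P) = 0.5 + 14 + 7 = 21.5
d(Z,Q) = 9 + 0 + 9 = 18
d(Z,R) = 11 + 5.5 + 11 = 27.5
d(Z,S) = 7 + 3.5 + 5 = 15.5
d(Z,T) = 6 + 4 + 9.5 = 19.5
d(Z,U) = 2.5 + 3.5 + 3 = 9
d(Z,V) = 1 + 1 + 3 = 5
d(Z,W) = 6.5 + 9.5 + 11 = 27
d(Z,X) = 5.5 + 0 + 13.5 = 19
Sorted ascending: V, U, S, … — the second-nearest is U.

U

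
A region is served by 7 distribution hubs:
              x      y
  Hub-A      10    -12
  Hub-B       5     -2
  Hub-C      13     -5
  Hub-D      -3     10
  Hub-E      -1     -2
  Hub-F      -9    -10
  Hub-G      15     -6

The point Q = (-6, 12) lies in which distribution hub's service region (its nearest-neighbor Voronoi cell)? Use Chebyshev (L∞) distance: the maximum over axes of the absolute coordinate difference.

d(Q, Hub-A) = max(16, 24) = 24
d(Q, Hub-B) = max(11, 14) = 14
d(Q, Hub-C) = max(19, 17) = 19
d(Q, Hub-D) = max(3, 2) = 3
d(Q, Hub-E) = max(5, 14) = 14
d(Q, Hub-F) = max(3, 22) = 22
d(Q, Hub-G) = max(21, 18) = 21
Hub-D is nearest.

Hub-D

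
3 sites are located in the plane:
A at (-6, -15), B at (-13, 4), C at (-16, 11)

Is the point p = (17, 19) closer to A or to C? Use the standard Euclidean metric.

C

Compare squared distances:
|pA|² = (17−(-6))² + (19−(-15))² = 529 + 1156 = 1685
|pC|² = (17−(-16))² + (19−11)² = 1089 + 64 = 1153
1685 > 1153, so C is closer.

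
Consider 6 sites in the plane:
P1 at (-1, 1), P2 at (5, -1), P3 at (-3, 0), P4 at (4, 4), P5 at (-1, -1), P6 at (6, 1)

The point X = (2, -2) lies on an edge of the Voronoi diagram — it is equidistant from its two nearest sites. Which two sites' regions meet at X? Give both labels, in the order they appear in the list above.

Squared distances from X to each site:
|XP1|² = (2−(-1))² + (-2−1)² = 9 + 9 = 18
|XP2|² = (2−5)² + (-2−(-1))² = 9 + 1 = 10
|XP3|² = (2−(-3))² + (-2−0)² = 25 + 4 = 29
|XP4|² = (2−4)² + (-2−4)² = 4 + 36 = 40
|XP5|² = (2−(-1))² + (-2−(-1))² = 9 + 1 = 10
|XP6|² = (2−6)² + (-2−1)² = 16 + 9 = 25
X is equidistant from P2 and P5 (both at squared distance 10), and every other site is strictly farther — so X lies on the P2–P5 Voronoi edge.

P2 and P5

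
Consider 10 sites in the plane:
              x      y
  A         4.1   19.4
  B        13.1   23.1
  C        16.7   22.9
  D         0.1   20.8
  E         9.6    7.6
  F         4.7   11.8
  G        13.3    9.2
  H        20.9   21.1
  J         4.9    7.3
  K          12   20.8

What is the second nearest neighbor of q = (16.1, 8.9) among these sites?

E

Since √ is increasing, it suffices to compare squared distances:
|qA|² = 144 + 110.25 = 254.25
|qB|² = 9 + 201.64 = 210.64
|qC|² = 0.36 + 196 = 196.36
|qD|² = 256 + 141.61 = 397.61
|qE|² = 42.25 + 1.69 = 43.94
|qF|² = 129.96 + 8.41 = 138.37
|qG|² = 7.84 + 0.09 = 7.93
|qH|² = 23.04 + 148.84 = 171.88
|qJ|² = 125.44 + 2.56 = 128
|qK|² = 16.81 + 141.61 = 158.42
Sorted ascending: G, E, J, … — the second-nearest is E.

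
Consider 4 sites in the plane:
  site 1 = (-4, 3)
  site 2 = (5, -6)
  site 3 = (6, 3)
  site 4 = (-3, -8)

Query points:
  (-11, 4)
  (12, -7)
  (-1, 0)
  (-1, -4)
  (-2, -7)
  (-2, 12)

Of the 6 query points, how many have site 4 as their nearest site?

(-11, 4) — d² to each: site 1:50, site 2:356, site 3:290, site 4:208 → nearest is site 1
(12, -7) — d² to each: site 1:356, site 2:50, site 3:136, site 4:226 → nearest is site 2
(-1, 0) — d² to each: site 1:18, site 2:72, site 3:58, site 4:68 → nearest is site 1
(-1, -4) — d² to each: site 1:58, site 2:40, site 3:98, site 4:20 → nearest is site 4
(-2, -7) — d² to each: site 1:104, site 2:50, site 3:164, site 4:2 → nearest is site 4
(-2, 12) — d² to each: site 1:85, site 2:373, site 3:145, site 4:401 → nearest is site 1
2 of the 6 points have site 4 as nearest.

2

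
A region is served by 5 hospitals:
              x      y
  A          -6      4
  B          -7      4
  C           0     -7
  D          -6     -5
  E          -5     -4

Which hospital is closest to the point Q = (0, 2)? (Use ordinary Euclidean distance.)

A

Compare squared distances (the ordering matches that of the actual distances):
|QA|² = (0−(-6))² + (2−4)² = 36 + 4 = 40
|QB|² = (0−(-7))² + (2−4)² = 49 + 4 = 53
|QC|² = (0−0)² + (2−(-7))² = 0 + 81 = 81
|QD|² = (0−(-6))² + (2−(-5))² = 36 + 49 = 85
|QE|² = (0−(-5))² + (2−(-4))² = 25 + 36 = 61
Minimum is at A.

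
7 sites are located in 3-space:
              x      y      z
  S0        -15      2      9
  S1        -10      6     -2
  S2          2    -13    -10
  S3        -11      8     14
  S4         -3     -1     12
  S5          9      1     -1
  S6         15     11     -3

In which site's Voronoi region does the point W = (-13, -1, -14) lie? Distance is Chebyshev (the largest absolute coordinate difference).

S1

d(W,S0) = max(2, 3, 23) = 23
d(W,S1) = max(3, 7, 12) = 12
d(W,S2) = max(15, 12, 4) = 15
d(W,S3) = max(2, 9, 28) = 28
d(W,S4) = max(10, 0, 26) = 26
d(W,S5) = max(22, 2, 13) = 22
d(W,S6) = max(28, 12, 11) = 28
S1 is nearest.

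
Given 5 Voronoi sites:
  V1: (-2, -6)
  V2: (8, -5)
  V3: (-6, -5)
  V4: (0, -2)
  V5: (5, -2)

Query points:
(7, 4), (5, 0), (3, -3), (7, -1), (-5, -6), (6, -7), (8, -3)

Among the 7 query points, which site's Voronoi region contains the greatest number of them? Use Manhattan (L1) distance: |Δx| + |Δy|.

(7, 4) — d to each: V1:19, V2:10, V3:22, V4:13, V5:8 → nearest is V5
(5, 0) — d to each: V1:13, V2:8, V3:16, V4:7, V5:2 → nearest is V5
(3, -3) — d to each: V1:8, V2:7, V3:11, V4:4, V5:3 → nearest is V5
(7, -1) — d to each: V1:14, V2:5, V3:17, V4:8, V5:3 → nearest is V5
(-5, -6) — d to each: V1:3, V2:14, V3:2, V4:9, V5:14 → nearest is V3
(6, -7) — d to each: V1:9, V2:4, V3:14, V4:11, V5:6 → nearest is V2
(8, -3) — d to each: V1:13, V2:2, V3:16, V4:9, V5:4 → nearest is V2
Tally — V2:2, V3:1, V5:4. V5 captures the most (4).

V5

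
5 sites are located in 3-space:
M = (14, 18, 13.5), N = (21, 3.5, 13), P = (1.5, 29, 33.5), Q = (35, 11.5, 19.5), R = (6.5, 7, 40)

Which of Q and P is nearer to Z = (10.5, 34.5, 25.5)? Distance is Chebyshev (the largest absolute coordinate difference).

d(Z,Q) = max(24.5, 23, 6) = 24.5
d(Z,P) = max(9, 5.5, 8) = 9
24.5 > 9, so P is closer.

P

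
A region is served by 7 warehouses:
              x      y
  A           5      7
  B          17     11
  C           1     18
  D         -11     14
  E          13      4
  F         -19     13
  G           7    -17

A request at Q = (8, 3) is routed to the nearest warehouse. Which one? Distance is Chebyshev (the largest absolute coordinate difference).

d(Q,A) = max(3, 4) = 4
d(Q,B) = max(9, 8) = 9
d(Q,C) = max(7, 15) = 15
d(Q,D) = max(19, 11) = 19
d(Q,E) = max(5, 1) = 5
d(Q,F) = max(27, 10) = 27
d(Q,G) = max(1, 20) = 20
A is nearest.

A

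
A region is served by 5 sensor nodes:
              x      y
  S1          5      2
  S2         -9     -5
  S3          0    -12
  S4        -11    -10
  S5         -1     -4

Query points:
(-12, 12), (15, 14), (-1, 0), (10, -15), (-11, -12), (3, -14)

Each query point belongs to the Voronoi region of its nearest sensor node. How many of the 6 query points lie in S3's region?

2

(-12, 12) — d² to each: S1:389, S2:298, S3:720, S4:485, S5:377 → nearest is S2
(15, 14) — d² to each: S1:244, S2:937, S3:901, S4:1252, S5:580 → nearest is S1
(-1, 0) — d² to each: S1:40, S2:89, S3:145, S4:200, S5:16 → nearest is S5
(10, -15) — d² to each: S1:314, S2:461, S3:109, S4:466, S5:242 → nearest is S3
(-11, -12) — d² to each: S1:452, S2:53, S3:121, S4:4, S5:164 → nearest is S4
(3, -14) — d² to each: S1:260, S2:225, S3:13, S4:212, S5:116 → nearest is S3
2 of the 6 points have S3 as nearest.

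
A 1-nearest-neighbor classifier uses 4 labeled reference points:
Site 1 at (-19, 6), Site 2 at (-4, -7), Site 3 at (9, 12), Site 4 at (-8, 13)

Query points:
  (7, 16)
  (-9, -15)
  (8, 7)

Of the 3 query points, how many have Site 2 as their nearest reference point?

(7, 16) — d² to each: Site 1:776, Site 2:650, Site 3:20, Site 4:234 → nearest is Site 3
(-9, -15) — d² to each: Site 1:541, Site 2:89, Site 3:1053, Site 4:785 → nearest is Site 2
(8, 7) — d² to each: Site 1:730, Site 2:340, Site 3:26, Site 4:292 → nearest is Site 3
1 of the 3 points has Site 2 as nearest.

1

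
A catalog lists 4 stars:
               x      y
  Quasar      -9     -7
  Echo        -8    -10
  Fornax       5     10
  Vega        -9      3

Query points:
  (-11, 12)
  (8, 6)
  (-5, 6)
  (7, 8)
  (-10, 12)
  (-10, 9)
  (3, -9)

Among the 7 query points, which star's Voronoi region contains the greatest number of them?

(-11, 12) — d² to each: Quasar:365, Echo:493, Fornax:260, Vega:85 → nearest is Vega
(8, 6) — d² to each: Quasar:458, Echo:512, Fornax:25, Vega:298 → nearest is Fornax
(-5, 6) — d² to each: Quasar:185, Echo:265, Fornax:116, Vega:25 → nearest is Vega
(7, 8) — d² to each: Quasar:481, Echo:549, Fornax:8, Vega:281 → nearest is Fornax
(-10, 12) — d² to each: Quasar:362, Echo:488, Fornax:229, Vega:82 → nearest is Vega
(-10, 9) — d² to each: Quasar:257, Echo:365, Fornax:226, Vega:37 → nearest is Vega
(3, -9) — d² to each: Quasar:148, Echo:122, Fornax:365, Vega:288 → nearest is Echo
Tally — Echo:1, Fornax:2, Vega:4. Vega captures the most (4).

Vega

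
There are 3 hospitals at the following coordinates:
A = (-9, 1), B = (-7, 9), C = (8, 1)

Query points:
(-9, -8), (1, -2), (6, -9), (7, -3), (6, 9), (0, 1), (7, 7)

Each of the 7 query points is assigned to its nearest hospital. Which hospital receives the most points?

(-9, -8) — d² to each: A:81, B:293, C:370 → nearest is A
(1, -2) — d² to each: A:109, B:185, C:58 → nearest is C
(6, -9) — d² to each: A:325, B:493, C:104 → nearest is C
(7, -3) — d² to each: A:272, B:340, C:17 → nearest is C
(6, 9) — d² to each: A:289, B:169, C:68 → nearest is C
(0, 1) — d² to each: A:81, B:113, C:64 → nearest is C
(7, 7) — d² to each: A:292, B:200, C:37 → nearest is C
Tally — A:1, C:6. C captures the most (6).

C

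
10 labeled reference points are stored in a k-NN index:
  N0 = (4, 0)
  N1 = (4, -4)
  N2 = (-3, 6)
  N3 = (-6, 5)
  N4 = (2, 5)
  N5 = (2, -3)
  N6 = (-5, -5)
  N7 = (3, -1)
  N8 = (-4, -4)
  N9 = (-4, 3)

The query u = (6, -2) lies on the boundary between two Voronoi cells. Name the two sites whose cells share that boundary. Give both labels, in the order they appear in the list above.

Squared distances from u to each site:
|uN0|² = (6−4)² + (-2−0)² = 4 + 4 = 8
|uN1|² = (6−4)² + (-2−(-4))² = 4 + 4 = 8
|uN2|² = (6−(-3))² + (-2−6)² = 81 + 64 = 145
|uN3|² = (6−(-6))² + (-2−5)² = 144 + 49 = 193
|uN4|² = (6−2)² + (-2−5)² = 16 + 49 = 65
|uN5|² = (6−2)² + (-2−(-3))² = 16 + 1 = 17
|uN6|² = (6−(-5))² + (-2−(-5))² = 121 + 9 = 130
|uN7|² = (6−3)² + (-2−(-1))² = 9 + 1 = 10
|uN8|² = (6−(-4))² + (-2−(-4))² = 100 + 4 = 104
|uN9|² = (6−(-4))² + (-2−3)² = 100 + 25 = 125
u is equidistant from N0 and N1 (both at squared distance 8), and every other site is strictly farther — so u lies on the N0–N1 Voronoi edge.

N0 and N1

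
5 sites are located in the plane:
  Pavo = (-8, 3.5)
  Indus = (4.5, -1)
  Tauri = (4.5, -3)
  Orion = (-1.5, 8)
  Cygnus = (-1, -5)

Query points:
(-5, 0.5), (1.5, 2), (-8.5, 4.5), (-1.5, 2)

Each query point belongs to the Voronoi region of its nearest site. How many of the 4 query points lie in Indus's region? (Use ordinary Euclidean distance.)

1

(-5, 0.5) — d² to each: Pavo:18, Indus:92.5, Tauri:102.5, Orion:68.5, Cygnus:46.25 → nearest is Pavo
(1.5, 2) — d² to each: Pavo:92.5, Indus:18, Tauri:34, Orion:45, Cygnus:55.25 → nearest is Indus
(-8.5, 4.5) — d² to each: Pavo:1.25, Indus:199.25, Tauri:225.25, Orion:61.25, Cygnus:146.5 → nearest is Pavo
(-1.5, 2) — d² to each: Pavo:44.5, Indus:45, Tauri:61, Orion:36, Cygnus:49.25 → nearest is Orion
1 of the 4 points has Indus as nearest.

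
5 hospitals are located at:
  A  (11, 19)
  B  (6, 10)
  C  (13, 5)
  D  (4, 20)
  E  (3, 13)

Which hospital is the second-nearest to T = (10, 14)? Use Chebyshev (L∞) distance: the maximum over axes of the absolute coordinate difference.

d(T,A) = max(1, 5) = 5
d(T,B) = max(4, 4) = 4
d(T,C) = max(3, 9) = 9
d(T,D) = max(6, 6) = 6
d(T,E) = max(7, 1) = 7
Sorted ascending: B, A, D, … — the second-nearest is A.

A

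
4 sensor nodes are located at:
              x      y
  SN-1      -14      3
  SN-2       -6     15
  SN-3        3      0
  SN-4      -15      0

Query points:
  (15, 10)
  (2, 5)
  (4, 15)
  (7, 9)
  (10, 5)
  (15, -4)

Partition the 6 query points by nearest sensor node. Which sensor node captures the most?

SN-3

(15, 10) — d² to each: SN-1:890, SN-2:466, SN-3:244, SN-4:1000 → nearest is SN-3
(2, 5) — d² to each: SN-1:260, SN-2:164, SN-3:26, SN-4:314 → nearest is SN-3
(4, 15) — d² to each: SN-1:468, SN-2:100, SN-3:226, SN-4:586 → nearest is SN-2
(7, 9) — d² to each: SN-1:477, SN-2:205, SN-3:97, SN-4:565 → nearest is SN-3
(10, 5) — d² to each: SN-1:580, SN-2:356, SN-3:74, SN-4:650 → nearest is SN-3
(15, -4) — d² to each: SN-1:890, SN-2:802, SN-3:160, SN-4:916 → nearest is SN-3
Tally — SN-2:1, SN-3:5. SN-3 captures the most (5).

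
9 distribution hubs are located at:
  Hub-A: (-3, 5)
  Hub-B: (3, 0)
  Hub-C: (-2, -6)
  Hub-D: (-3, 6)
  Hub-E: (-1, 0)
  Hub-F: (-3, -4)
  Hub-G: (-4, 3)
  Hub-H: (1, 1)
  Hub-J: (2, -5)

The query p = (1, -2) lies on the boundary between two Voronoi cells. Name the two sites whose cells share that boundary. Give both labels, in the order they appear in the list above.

Hub-B and Hub-E

Squared distances from p to each site:
d²(p, Hub-A) = 16 + 49 = 65
d²(p, Hub-B) = 4 + 4 = 8
d²(p, Hub-C) = 9 + 16 = 25
d²(p, Hub-D) = 16 + 64 = 80
d²(p, Hub-E) = 4 + 4 = 8
d²(p, Hub-F) = 16 + 4 = 20
d²(p, Hub-G) = 25 + 25 = 50
d²(p, Hub-H) = 0 + 9 = 9
d²(p, Hub-J) = 1 + 9 = 10
p is equidistant from Hub-B and Hub-E (both at squared distance 8), and every other site is strictly farther — so p lies on the Hub-B–Hub-E Voronoi edge.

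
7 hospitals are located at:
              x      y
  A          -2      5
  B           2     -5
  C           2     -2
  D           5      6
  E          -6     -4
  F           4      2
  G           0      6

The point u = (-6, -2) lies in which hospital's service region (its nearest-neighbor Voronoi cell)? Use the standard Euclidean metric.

E

Since √ is increasing, it suffices to compare squared distances:
|uA|² = (-6−(-2))² + (-2−5)² = 16 + 49 = 65
|uB|² = (-6−2)² + (-2−(-5))² = 64 + 9 = 73
|uC|² = (-6−2)² + (-2−(-2))² = 64 + 0 = 64
|uD|² = (-6−5)² + (-2−6)² = 121 + 64 = 185
|uE|² = (-6−(-6))² + (-2−(-4))² = 0 + 4 = 4
|uF|² = (-6−4)² + (-2−2)² = 100 + 16 = 116
|uG|² = (-6−0)² + (-2−6)² = 36 + 64 = 100
The smallest is to E, so u lies in the Voronoi region of E.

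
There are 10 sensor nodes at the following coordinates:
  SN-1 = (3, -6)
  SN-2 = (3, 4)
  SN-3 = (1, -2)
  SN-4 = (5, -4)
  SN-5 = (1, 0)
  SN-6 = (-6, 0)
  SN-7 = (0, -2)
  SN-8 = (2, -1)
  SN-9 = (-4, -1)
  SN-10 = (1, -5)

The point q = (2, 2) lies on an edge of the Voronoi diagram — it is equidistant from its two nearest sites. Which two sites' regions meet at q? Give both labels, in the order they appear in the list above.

SN-2 and SN-5

Squared distances from q to each site:
d²(q, SN-1) = 1 + 64 = 65
d²(q, SN-2) = 1 + 4 = 5
d²(q, SN-3) = 1 + 16 = 17
d²(q, SN-4) = 9 + 36 = 45
d²(q, SN-5) = 1 + 4 = 5
d²(q, SN-6) = 64 + 4 = 68
d²(q, SN-7) = 4 + 16 = 20
d²(q, SN-8) = 0 + 9 = 9
d²(q, SN-9) = 36 + 9 = 45
d²(q, SN-10) = 1 + 49 = 50
q is equidistant from SN-2 and SN-5 (both at squared distance 5), and every other site is strictly farther — so q lies on the SN-2–SN-5 Voronoi edge.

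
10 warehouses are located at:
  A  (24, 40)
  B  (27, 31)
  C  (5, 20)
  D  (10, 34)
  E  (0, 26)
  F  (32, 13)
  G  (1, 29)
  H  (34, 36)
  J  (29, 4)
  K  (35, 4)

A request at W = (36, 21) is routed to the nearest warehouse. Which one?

Squared Euclidean distances:
|WA|² = 144 + 361 = 505
|WB|² = 81 + 100 = 181
|WC|² = 961 + 1 = 962
|WD|² = 676 + 169 = 845
|WE|² = 1296 + 25 = 1321
|WF|² = 16 + 64 = 80
|WG|² = 1225 + 64 = 1289
|WH|² = 4 + 225 = 229
|WJ|² = 49 + 289 = 338
|WK|² = 1 + 289 = 290
F is nearest.

F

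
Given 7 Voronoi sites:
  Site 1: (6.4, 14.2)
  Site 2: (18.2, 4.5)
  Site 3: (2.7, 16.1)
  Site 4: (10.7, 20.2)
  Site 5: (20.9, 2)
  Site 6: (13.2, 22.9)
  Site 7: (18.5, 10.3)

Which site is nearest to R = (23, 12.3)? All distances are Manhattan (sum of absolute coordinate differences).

d(R, Site 1) = |23−6.4| + |12.3−14.2| = 16.6 + 1.9 = 18.5
d(R, Site 2) = |23−18.2| + |12.3−4.5| = 4.8 + 7.8 = 12.6
d(R, Site 3) = |23−2.7| + |12.3−16.1| = 20.3 + 3.8 = 24.1
d(R, Site 4) = |23−10.7| + |12.3−20.2| = 12.3 + 7.9 = 20.2
d(R, Site 5) = |23−20.9| + |12.3−2| = 2.1 + 10.3 = 12.4
d(R, Site 6) = |23−13.2| + |12.3−22.9| = 9.8 + 10.6 = 20.4
d(R, Site 7) = |23−18.5| + |12.3−10.3| = 4.5 + 2 = 6.5
Site 7 is nearest.

Site 7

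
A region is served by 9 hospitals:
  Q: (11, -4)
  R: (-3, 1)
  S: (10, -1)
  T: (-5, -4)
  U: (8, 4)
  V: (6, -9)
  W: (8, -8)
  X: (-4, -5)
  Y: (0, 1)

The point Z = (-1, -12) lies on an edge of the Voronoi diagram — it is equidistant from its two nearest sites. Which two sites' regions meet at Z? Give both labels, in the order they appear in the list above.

V and X

Squared distances from Z to each site:
|ZQ|² = 144 + 64 = 208
|ZR|² = 4 + 169 = 173
|ZS|² = 121 + 121 = 242
|ZT|² = 16 + 64 = 80
|ZU|² = 81 + 256 = 337
|ZV|² = 49 + 9 = 58
|ZW|² = 81 + 16 = 97
|ZX|² = 9 + 49 = 58
|ZY|² = 1 + 169 = 170
Z is equidistant from V and X (both at squared distance 58), and every other site is strictly farther — so Z lies on the V–X Voronoi edge.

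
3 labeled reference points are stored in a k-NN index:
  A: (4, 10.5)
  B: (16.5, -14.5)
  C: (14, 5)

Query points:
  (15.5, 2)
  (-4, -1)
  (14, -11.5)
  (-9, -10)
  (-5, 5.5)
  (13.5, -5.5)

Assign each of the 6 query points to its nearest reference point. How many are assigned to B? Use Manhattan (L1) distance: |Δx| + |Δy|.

2

(15.5, 2) — d to each: A:20, B:17.5, C:4.5 → nearest is C
(-4, -1) — d to each: A:19.5, B:34, C:24 → nearest is A
(14, -11.5) — d to each: A:32, B:5.5, C:16.5 → nearest is B
(-9, -10) — d to each: A:33.5, B:30, C:38 → nearest is B
(-5, 5.5) — d to each: A:14, B:41.5, C:19.5 → nearest is A
(13.5, -5.5) — d to each: A:25.5, B:12, C:11 → nearest is C
2 of the 6 points have B as nearest.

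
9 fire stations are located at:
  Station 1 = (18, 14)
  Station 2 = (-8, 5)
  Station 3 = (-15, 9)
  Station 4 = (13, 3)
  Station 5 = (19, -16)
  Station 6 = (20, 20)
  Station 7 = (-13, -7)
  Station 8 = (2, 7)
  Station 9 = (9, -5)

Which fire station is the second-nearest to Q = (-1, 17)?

Station 2

Since √ is increasing, it suffices to compare squared distances:
d²(Q, Station 1) = (-1−18)² + (17−14)² = 361 + 9 = 370
d²(Q, Station 2) = (-1−(-8))² + (17−5)² = 49 + 144 = 193
d²(Q, Station 3) = (-1−(-15))² + (17−9)² = 196 + 64 = 260
d²(Q, Station 4) = (-1−13)² + (17−3)² = 196 + 196 = 392
d²(Q, Station 5) = (-1−19)² + (17−(-16))² = 400 + 1089 = 1489
d²(Q, Station 6) = (-1−20)² + (17−20)² = 441 + 9 = 450
d²(Q, Station 7) = (-1−(-13))² + (17−(-7))² = 144 + 576 = 720
d²(Q, Station 8) = (-1−2)² + (17−7)² = 9 + 100 = 109
d²(Q, Station 9) = (-1−9)² + (17−(-5))² = 100 + 484 = 584
Sorted ascending: Station 8, Station 2, Station 3, … — the second-nearest is Station 2.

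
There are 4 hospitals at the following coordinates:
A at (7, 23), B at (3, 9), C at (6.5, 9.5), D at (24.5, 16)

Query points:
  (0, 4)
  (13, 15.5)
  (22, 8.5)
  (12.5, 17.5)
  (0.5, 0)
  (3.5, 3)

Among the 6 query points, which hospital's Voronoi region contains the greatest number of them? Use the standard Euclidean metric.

(0, 4) — d² to each: A:410, B:34, C:72.5, D:744.25 → nearest is B
(13, 15.5) — d² to each: A:92.25, B:142.25, C:78.25, D:132.5 → nearest is C
(22, 8.5) — d² to each: A:435.25, B:361.25, C:241.25, D:62.5 → nearest is D
(12.5, 17.5) — d² to each: A:60.5, B:162.5, C:100, D:146.25 → nearest is A
(0.5, 0) — d² to each: A:571.25, B:87.25, C:126.25, D:832 → nearest is B
(3.5, 3) — d² to each: A:412.25, B:36.25, C:51.25, D:610 → nearest is B
Tally — A:1, B:3, C:1, D:1. B captures the most (3).

B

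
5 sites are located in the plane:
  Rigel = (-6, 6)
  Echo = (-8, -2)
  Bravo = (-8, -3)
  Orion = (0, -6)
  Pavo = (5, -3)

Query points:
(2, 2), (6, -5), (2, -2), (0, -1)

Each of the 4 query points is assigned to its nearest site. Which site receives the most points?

(2, 2) — d² to each: Rigel:80, Echo:116, Bravo:125, Orion:68, Pavo:34 → nearest is Pavo
(6, -5) — d² to each: Rigel:265, Echo:205, Bravo:200, Orion:37, Pavo:5 → nearest is Pavo
(2, -2) — d² to each: Rigel:128, Echo:100, Bravo:101, Orion:20, Pavo:10 → nearest is Pavo
(0, -1) — d² to each: Rigel:85, Echo:65, Bravo:68, Orion:25, Pavo:29 → nearest is Orion
Tally — Orion:1, Pavo:3. Pavo captures the most (3).

Pavo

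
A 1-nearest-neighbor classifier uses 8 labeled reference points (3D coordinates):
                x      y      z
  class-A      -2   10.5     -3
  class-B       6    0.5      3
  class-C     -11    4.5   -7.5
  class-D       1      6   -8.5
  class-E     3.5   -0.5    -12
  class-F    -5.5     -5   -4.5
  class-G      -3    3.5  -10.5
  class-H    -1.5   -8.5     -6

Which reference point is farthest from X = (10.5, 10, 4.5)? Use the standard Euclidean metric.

Squared Euclidean distances:
d²(X, class-A) = (10.5−(-2))² + (10−10.5)² + (4.5−(-3))² = 156.25 + 0.25 + 56.25 = 212.75
d²(X, class-B) = (10.5−6)² + (10−0.5)² + (4.5−3)² = 20.25 + 90.25 + 2.25 = 112.75
d²(X, class-C) = (10.5−(-11))² + (10−4.5)² + (4.5−(-7.5))² = 462.25 + 30.25 + 144 = 636.5
d²(X, class-D) = (10.5−1)² + (10−6)² + (4.5−(-8.5))² = 90.25 + 16 + 169 = 275.25
d²(X, class-E) = (10.5−3.5)² + (10−(-0.5))² + (4.5−(-12))² = 49 + 110.25 + 272.25 = 431.5
d²(X, class-F) = (10.5−(-5.5))² + (10−(-5))² + (4.5−(-4.5))² = 256 + 225 + 81 = 562
d²(X, class-G) = (10.5−(-3))² + (10−3.5)² + (4.5−(-10.5))² = 182.25 + 42.25 + 225 = 449.5
d²(X, class-H) = (10.5−(-1.5))² + (10−(-8.5))² + (4.5−(-6))² = 144 + 342.25 + 110.25 = 596.5
The largest is to class-C.

class-C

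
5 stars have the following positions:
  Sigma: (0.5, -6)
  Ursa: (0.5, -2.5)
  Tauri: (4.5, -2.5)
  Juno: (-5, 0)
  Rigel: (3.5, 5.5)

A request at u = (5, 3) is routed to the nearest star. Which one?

Rigel

Squared Euclidean distances:
d²(u, Sigma) = (5−0.5)² + (3−(-6))² = 20.25 + 81 = 101.25
d²(u, Ursa) = (5−0.5)² + (3−(-2.5))² = 20.25 + 30.25 = 50.5
d²(u, Tauri) = (5−4.5)² + (3−(-2.5))² = 0.25 + 30.25 = 30.5
d²(u, Juno) = (5−(-5))² + (3−0)² = 100 + 9 = 109
d²(u, Rigel) = (5−3.5)² + (3−5.5)² = 2.25 + 6.25 = 8.5
The smallest is to Rigel, so u lies in the Voronoi region of Rigel.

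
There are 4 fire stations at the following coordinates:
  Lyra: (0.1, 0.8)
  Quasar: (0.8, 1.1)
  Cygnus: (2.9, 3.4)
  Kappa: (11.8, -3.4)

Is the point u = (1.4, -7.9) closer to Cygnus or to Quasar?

Quasar

Compare squared distances:
d²(u, Cygnus) = (1.4−2.9)² + (-7.9−3.4)² = 2.25 + 127.69 = 129.94
d²(u, Quasar) = (1.4−0.8)² + (-7.9−1.1)² = 0.36 + 81 = 81.36
129.94 > 81.36, so Quasar is closer.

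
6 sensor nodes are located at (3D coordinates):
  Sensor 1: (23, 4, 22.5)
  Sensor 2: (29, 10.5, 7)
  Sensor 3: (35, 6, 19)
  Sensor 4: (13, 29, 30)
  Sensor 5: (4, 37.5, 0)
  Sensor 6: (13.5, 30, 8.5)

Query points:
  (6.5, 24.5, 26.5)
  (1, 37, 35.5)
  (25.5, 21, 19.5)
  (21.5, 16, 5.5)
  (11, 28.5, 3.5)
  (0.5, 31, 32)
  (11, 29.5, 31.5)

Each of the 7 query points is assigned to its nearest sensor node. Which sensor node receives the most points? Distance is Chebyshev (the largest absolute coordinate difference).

Sensor 4

(6.5, 24.5, 26.5) — d to each: Sensor 1:20.5, Sensor 2:22.5, Sensor 3:28.5, Sensor 4:6.5, Sensor 5:26.5, Sensor 6:18 → nearest is Sensor 4
(1, 37, 35.5) — d to each: Sensor 1:33, Sensor 2:28.5, Sensor 3:34, Sensor 4:12, Sensor 5:35.5, Sensor 6:27 → nearest is Sensor 4
(25.5, 21, 19.5) — d to each: Sensor 1:17, Sensor 2:12.5, Sensor 3:15, Sensor 4:12.5, Sensor 5:21.5, Sensor 6:12 → nearest is Sensor 6
(21.5, 16, 5.5) — d to each: Sensor 1:17, Sensor 2:7.5, Sensor 3:13.5, Sensor 4:24.5, Sensor 5:21.5, Sensor 6:14 → nearest is Sensor 2
(11, 28.5, 3.5) — d to each: Sensor 1:24.5, Sensor 2:18, Sensor 3:24, Sensor 4:26.5, Sensor 5:9, Sensor 6:5 → nearest is Sensor 6
(0.5, 31, 32) — d to each: Sensor 1:27, Sensor 2:28.5, Sensor 3:34.5, Sensor 4:12.5, Sensor 5:32, Sensor 6:23.5 → nearest is Sensor 4
(11, 29.5, 31.5) — d to each: Sensor 1:25.5, Sensor 2:24.5, Sensor 3:24, Sensor 4:2, Sensor 5:31.5, Sensor 6:23 → nearest is Sensor 4
Tally — Sensor 2:1, Sensor 4:4, Sensor 6:2. Sensor 4 captures the most (4).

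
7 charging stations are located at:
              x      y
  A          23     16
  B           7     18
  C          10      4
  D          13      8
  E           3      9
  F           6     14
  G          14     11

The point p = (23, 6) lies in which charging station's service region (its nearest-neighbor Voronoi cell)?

A

Since √ is increasing, it suffices to compare squared distances:
|pA|² = (23−23)² + (6−16)² = 0 + 100 = 100
|pB|² = (23−7)² + (6−18)² = 256 + 144 = 400
|pC|² = (23−10)² + (6−4)² = 169 + 4 = 173
|pD|² = (23−13)² + (6−8)² = 100 + 4 = 104
|pE|² = (23−3)² + (6−9)² = 400 + 9 = 409
|pF|² = (23−6)² + (6−14)² = 289 + 64 = 353
|pG|² = (23−14)² + (6−11)² = 81 + 25 = 106
The smallest is to A, so p lies in the Voronoi region of A.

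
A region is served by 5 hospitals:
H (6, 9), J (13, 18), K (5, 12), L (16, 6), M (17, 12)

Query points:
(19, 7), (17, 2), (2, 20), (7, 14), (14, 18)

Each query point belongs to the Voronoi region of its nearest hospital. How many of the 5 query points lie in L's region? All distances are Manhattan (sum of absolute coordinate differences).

2

(19, 7) — d to each: H:15, J:17, K:19, L:4, M:7 → nearest is L
(17, 2) — d to each: H:18, J:20, K:22, L:5, M:10 → nearest is L
(2, 20) — d to each: H:15, J:13, K:11, L:28, M:23 → nearest is K
(7, 14) — d to each: H:6, J:10, K:4, L:17, M:12 → nearest is K
(14, 18) — d to each: H:17, J:1, K:15, L:14, M:9 → nearest is J
2 of the 5 points have L as nearest.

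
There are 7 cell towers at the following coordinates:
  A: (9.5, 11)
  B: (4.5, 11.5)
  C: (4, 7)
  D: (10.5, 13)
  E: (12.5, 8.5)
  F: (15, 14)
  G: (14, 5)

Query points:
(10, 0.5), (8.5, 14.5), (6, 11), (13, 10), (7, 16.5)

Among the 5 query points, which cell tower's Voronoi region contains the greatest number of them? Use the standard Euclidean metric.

D

(10, 0.5) — d² to each: A:110.5, B:151.25, C:78.25, D:156.5, E:70.25, F:207.25, G:36.25 → nearest is G
(8.5, 14.5) — d² to each: A:13.25, B:25, C:76.5, D:6.25, E:52, F:42.5, G:120.5 → nearest is D
(6, 11) — d² to each: A:12.25, B:2.5, C:20, D:24.25, E:48.5, F:90, G:100 → nearest is B
(13, 10) — d² to each: A:13.25, B:74.5, C:90, D:15.25, E:2.5, F:20, G:26 → nearest is E
(7, 16.5) — d² to each: A:36.5, B:31.25, C:99.25, D:24.5, E:94.25, F:70.25, G:181.25 → nearest is D
Tally — B:1, D:2, E:1, G:1. D captures the most (2).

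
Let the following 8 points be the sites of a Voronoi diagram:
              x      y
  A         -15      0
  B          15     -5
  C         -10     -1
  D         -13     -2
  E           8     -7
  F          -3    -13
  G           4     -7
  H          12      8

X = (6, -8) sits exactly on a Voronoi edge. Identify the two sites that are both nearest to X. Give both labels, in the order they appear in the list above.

E and G

Squared distances from X to each site:
|XA|² = (6−(-15))² + (-8−0)² = 441 + 64 = 505
|XB|² = (6−15)² + (-8−(-5))² = 81 + 9 = 90
|XC|² = (6−(-10))² + (-8−(-1))² = 256 + 49 = 305
|XD|² = (6−(-13))² + (-8−(-2))² = 361 + 36 = 397
|XE|² = (6−8)² + (-8−(-7))² = 4 + 1 = 5
|XF|² = (6−(-3))² + (-8−(-13))² = 81 + 25 = 106
|XG|² = (6−4)² + (-8−(-7))² = 4 + 1 = 5
|XH|² = (6−12)² + (-8−8)² = 36 + 256 = 292
X is equidistant from E and G (both at squared distance 5), and every other site is strictly farther — so X lies on the E–G Voronoi edge.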